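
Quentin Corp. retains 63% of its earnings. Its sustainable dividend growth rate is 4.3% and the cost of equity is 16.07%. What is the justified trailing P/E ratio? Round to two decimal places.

3.28

Payout ratio b = 1 − 0.63 = 0.37.
Justified trailing P/E = b(1+g)/(r−g) = 0.37×(1+0.043)/(0.1607−0.043) = 3.2788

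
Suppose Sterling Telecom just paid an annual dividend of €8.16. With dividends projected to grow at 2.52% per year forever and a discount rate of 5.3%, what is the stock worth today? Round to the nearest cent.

€300.92

Gordon growth model: P₀ = D₁/(r − g). D₁ = 8.16 × (1 + 0.0252) = 8.3656.
P₀ = 8.3656 / (0.053 − 0.0252) = 8.3656 / 0.0278 = 300.9220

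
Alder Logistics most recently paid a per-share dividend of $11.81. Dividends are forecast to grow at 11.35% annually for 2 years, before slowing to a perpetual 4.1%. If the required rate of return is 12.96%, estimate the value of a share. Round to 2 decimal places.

Two-stage DDM. Project D₁…D_2 at 0.1135, terminal growth 0.041, discount at r = 0.1296.
D_1 = 13.1504
D_2 = 14.6430
Terminal value at t=2: TV = D_3/(r−g) = 15.2434/(0.1296−0.041) = 172.0471
P₀ = 13.1504/(1+0.1296)^1 + 14.6430/(1+0.1296)^2 + 172.0471/(1+0.1296)^2 = 157.9510

$157.95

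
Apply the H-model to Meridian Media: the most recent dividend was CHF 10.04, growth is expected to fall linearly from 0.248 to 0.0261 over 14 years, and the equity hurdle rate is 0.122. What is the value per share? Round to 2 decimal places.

H-model: P₀ = D₀[(1+g_L) + H(g_S−g_L)]/(r−g_L), with H = 14/2 = 7.
P₀ = 10.04 × [(1+0.0261) + 7×(0.248−0.0261)] / (0.122−0.0261)
   = 10.04 × 2.5794 / 0.0959 = 270.0435

CHF 270.04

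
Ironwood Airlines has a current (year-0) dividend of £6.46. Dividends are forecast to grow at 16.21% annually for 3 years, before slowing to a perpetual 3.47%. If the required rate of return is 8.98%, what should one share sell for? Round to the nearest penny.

£169.16

Two-stage DDM. Project D₁…D_3 at 0.1621, terminal growth 0.0347, discount at r = 0.0898.
D_1 = 7.5072
D_2 = 8.7241
D_3 = 10.1383
Terminal value at t=3: TV = D_4/(r−g) = 10.4900/(0.0898−0.0347) = 190.3820
P₀ = 7.5072/(1+0.0898)^1 + 8.7241/(1+0.0898)^2 + 10.1383/(1+0.0898)^3 + 190.3820/(1+0.0898)^3 = 169.1578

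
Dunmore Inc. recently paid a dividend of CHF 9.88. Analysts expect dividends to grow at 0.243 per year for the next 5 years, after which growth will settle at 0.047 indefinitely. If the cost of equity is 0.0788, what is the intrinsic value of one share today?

Two-stage DDM. Project D₁…D_5 at 0.243, terminal growth 0.047, discount at r = 0.0788.
D_1 = 12.2808
D_2 = 15.2651
D_3 = 18.9745
D_4 = 23.5853
D_5 = 29.3165
Terminal value at t=5: TV = D_6/(r−g) = 30.6944/(0.0788−0.047) = 965.2330
P₀ = 12.2808/(1+0.0788)^1 + 15.2651/(1+0.0788)^2 + 18.9745/(1+0.0788)^3 + 23.5853/(1+0.0788)^4 + 29.3165/(1+0.0788)^5 + 965.2330/(1+0.0788)^5 = 737.6730

CHF 737.67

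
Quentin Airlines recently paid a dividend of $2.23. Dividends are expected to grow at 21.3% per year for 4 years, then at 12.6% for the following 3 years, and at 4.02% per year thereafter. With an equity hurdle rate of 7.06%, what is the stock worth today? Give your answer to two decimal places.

$170.80

Three-stage DDM. Project D₁…D_7; terminal Gordon value at t=7 with g = 0.0402; discount at r = 0.0706.
D_1 = 2.7050
D_2 = 3.2812
D_3 = 3.9800
D_4 = 4.8278
D_5 = 5.4361
D_6 = 6.1210
D_7 = 6.8923
TV_7 = 7.1694/(0.0706−0.0402) = 235.8340
P₀ = Σ Dₜ/(1+r)ᵗ + TV_7/(1+r)^7 = 170.8033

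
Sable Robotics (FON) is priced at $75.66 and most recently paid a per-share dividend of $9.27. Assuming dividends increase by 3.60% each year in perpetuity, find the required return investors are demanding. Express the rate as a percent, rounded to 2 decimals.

Rearranging the constant-growth DDM: r = D₁/P₀ + g.
D₁ = 9.27 × (1 + 0.036) = 9.6037.
r = 9.6037 / 75.66 + 0.036 = 0.12693 + 0.036 = 0.16293

16.29%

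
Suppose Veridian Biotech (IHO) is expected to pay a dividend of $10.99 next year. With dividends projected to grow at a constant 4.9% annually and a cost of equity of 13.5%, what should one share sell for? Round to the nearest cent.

Gordon growth model: P₀ = D₁/(r − g), with D₁ = 10.99 given directly.
P₀ = 10.9900 / (0.135 − 0.049) = 10.9900 / 0.086 = 127.7907

$127.79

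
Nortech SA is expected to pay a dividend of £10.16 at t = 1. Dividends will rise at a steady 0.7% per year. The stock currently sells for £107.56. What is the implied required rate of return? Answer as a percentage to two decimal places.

10.15%

Rearranging the constant-growth DDM: r = D₁/P₀ + g.
r = 10.1600 / 107.56 + 0.007 = 0.09446 + 0.007 = 0.10146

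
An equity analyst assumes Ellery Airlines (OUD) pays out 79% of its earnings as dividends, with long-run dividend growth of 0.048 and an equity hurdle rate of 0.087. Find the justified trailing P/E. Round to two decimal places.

21.23

Justified trailing P/E = b(1+g)/(r−g) = 0.79×(1+0.048)/(0.087−0.048) = 21.2287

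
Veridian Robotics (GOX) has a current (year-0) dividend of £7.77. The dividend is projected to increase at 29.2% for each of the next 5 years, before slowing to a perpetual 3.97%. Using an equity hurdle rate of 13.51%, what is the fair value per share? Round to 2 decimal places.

£220.03

Two-stage DDM. Project D₁…D_5 at 0.292, terminal growth 0.0397, discount at r = 0.1351.
D_1 = 10.0388
D_2 = 12.9702
D_3 = 16.7575
D_4 = 21.6507
D_5 = 27.9726
Terminal value at t=5: TV = D_6/(r−g) = 29.0832/(0.1351−0.0397) = 304.8550
P₀ = 10.0388/(1+0.1351)^1 + 12.9702/(1+0.1351)^2 + 16.7575/(1+0.1351)^3 + 21.6507/(1+0.1351)^4 + 27.9726/(1+0.1351)^5 + 304.8550/(1+0.1351)^5 = 220.0337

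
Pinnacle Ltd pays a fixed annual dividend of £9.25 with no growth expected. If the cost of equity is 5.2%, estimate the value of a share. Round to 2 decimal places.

Zero-growth DDM (perpetuity): P₀ = D/r = 9.25 / 0.052 = 177.8846

£177.88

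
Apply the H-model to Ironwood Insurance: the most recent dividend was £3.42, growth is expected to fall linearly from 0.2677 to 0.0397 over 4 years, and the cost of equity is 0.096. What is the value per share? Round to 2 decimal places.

£90.86

H-model: P₀ = D₀[(1+g_L) + H(g_S−g_L)]/(r−g_L), with H = 4/2 = 2.
P₀ = 3.42 × [(1+0.0397) + 2×(0.2677−0.0397)] / (0.096−0.0397)
   = 3.42 × 1.4957 / 0.0563 = 90.8578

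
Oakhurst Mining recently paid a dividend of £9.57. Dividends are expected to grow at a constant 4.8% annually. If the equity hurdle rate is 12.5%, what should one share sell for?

Gordon growth model: P₀ = D₁/(r − g). D₁ = 9.57 × (1 + 0.048) = 10.0294.
P₀ = 10.0294 / (0.125 − 0.048) = 10.0294 / 0.077 = 130.2514

£130.25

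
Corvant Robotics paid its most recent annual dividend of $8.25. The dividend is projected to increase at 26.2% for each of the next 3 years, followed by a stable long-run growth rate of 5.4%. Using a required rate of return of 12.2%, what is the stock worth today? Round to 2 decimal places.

Two-stage DDM. Project D₁…D_3 at 0.262, terminal growth 0.054, discount at r = 0.122.
D_1 = 10.4115
D_2 = 13.1393
D_3 = 16.5818
Terminal value at t=3: TV = D_4/(r−g) = 17.4772/(0.122−0.054) = 257.0181
P₀ = 10.4115/(1+0.122)^1 + 13.1393/(1+0.122)^2 + 16.5818/(1+0.122)^3 + 257.0181/(1+0.122)^3 = 213.4201

$213.42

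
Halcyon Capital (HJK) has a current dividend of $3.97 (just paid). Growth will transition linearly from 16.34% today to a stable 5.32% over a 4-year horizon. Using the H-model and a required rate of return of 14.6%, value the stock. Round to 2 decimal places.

H-model: P₀ = D₀[(1+g_L) + H(g_S−g_L)]/(r−g_L), with H = 4/2 = 2.
P₀ = 3.97 × [(1+0.0532) + 2×(0.1634−0.0532)] / (0.146−0.0532)
   = 3.97 × 1.2736 / 0.0928 = 54.4848

$54.48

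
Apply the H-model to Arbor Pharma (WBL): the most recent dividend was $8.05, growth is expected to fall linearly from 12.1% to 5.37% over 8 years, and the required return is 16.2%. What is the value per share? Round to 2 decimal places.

$98.33

H-model: P₀ = D₀[(1+g_L) + H(g_S−g_L)]/(r−g_L), with H = 8/2 = 4.
P₀ = 8.05 × [(1+0.0537) + 4×(0.121−0.0537)] / (0.162−0.0537)
   = 8.05 × 1.3229 / 0.1083 = 98.3319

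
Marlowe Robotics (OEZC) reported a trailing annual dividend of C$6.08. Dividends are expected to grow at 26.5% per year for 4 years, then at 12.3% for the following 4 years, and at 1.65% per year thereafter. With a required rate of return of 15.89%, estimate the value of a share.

C$116.68

Three-stage DDM. Project D₁…D_8; terminal Gordon value at t=8 with g = 0.0165; discount at r = 0.1589.
D_1 = 7.6912
D_2 = 9.7294
D_3 = 12.3077
D_4 = 15.5692
D_5 = 17.4842
D_6 = 19.6347
D_7 = 22.0498
D_8 = 24.7619
TV_8 = 25.1705/(0.1589−0.0165) = 176.7592
P₀ = Σ Dₜ/(1+r)ᵗ + TV_8/(1+r)^8 = 116.6800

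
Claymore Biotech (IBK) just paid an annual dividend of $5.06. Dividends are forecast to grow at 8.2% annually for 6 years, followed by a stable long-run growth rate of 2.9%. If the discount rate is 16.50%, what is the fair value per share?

Two-stage DDM. Project D₁…D_6 at 0.082, terminal growth 0.029, discount at r = 0.165.
D_1 = 5.4749
D_2 = 5.9239
D_3 = 6.4096
D_4 = 6.9352
D_5 = 7.5039
D_6 = 8.1192
Terminal value at t=6: TV = D_7/(r−g) = 8.3547/(0.165−0.029) = 61.4314
P₀ = 5.4749/(1+0.165)^1 + 5.9239/(1+0.165)^2 + 6.4096/(1+0.165)^3 + 6.9352/(1+0.165)^4 + 7.5039/(1+0.165)^5 + 8.1192/(1+0.165)^6 + 61.4314/(1+0.165)^6 = 48.1988

$48.20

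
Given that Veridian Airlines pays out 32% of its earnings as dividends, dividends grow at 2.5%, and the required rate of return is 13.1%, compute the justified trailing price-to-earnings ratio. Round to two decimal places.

3.09

Justified trailing P/E = b(1+g)/(r−g) = 0.32×(1+0.025)/(0.131−0.025) = 3.0943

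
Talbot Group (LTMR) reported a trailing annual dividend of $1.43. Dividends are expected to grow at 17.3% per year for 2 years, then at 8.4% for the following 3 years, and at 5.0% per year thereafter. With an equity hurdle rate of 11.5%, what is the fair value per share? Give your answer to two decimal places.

Three-stage DDM. Project D₁…D_5; terminal Gordon value at t=5 with g = 0.05; discount at r = 0.115.
D_1 = 1.6774
D_2 = 1.9676
D_3 = 2.1329
D_4 = 2.3120
D_5 = 2.5062
TV_5 = 2.6315/(0.115−0.05) = 40.4852
P₀ = Σ Dₜ/(1+r)ᵗ + TV_5/(1+r)^5 = 31.0679

$31.07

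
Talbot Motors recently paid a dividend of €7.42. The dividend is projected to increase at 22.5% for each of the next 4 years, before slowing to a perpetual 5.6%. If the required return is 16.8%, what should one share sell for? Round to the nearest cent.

€118.13

Two-stage DDM. Project D₁…D_4 at 0.225, terminal growth 0.056, discount at r = 0.168.
D_1 = 9.0895
D_2 = 11.1346
D_3 = 13.6399
D_4 = 16.7089
Terminal value at t=4: TV = D_5/(r−g) = 17.6446/(0.168−0.056) = 157.5412
P₀ = 9.0895/(1+0.168)^1 + 11.1346/(1+0.168)^2 + 13.6399/(1+0.168)^3 + 16.7089/(1+0.168)^4 + 157.5412/(1+0.168)^4 = 118.1313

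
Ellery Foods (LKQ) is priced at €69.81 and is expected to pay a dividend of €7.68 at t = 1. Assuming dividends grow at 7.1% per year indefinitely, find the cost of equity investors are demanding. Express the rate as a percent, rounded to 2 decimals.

Rearranging the constant-growth DDM: r = D₁/P₀ + g.
r = 7.6800 / 69.81 + 0.071 = 0.11001 + 0.071 = 0.18101

18.10%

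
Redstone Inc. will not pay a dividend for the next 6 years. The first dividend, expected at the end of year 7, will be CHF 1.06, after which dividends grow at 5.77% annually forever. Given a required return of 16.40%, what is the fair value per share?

CHF 4.01

Deferred-dividend DDM. At t=6 the remaining stream is a growing perpetuity with first payment D_7 = 1.06.
V_6 = D_7/(r−g) = 1.06/(0.164−0.0577) = 9.9718
P₀ = V_6/(1+r)^6 = 9.9718/(1+0.164)^6 = 4.0092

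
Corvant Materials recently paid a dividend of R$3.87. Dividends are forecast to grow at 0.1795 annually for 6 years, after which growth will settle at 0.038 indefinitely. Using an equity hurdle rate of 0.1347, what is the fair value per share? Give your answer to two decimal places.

R$79.05

Two-stage DDM. Project D₁…D_6 at 0.1795, terminal growth 0.038, discount at r = 0.1347.
D_1 = 4.5647
D_2 = 5.3840
D_3 = 6.3505
D_4 = 7.4904
D_5 = 8.8349
D_6 = 10.4207
Terminal value at t=6: TV = D_7/(r−g) = 10.8167/(0.1347−0.038) = 111.8586
P₀ = 4.5647/(1+0.1347)^1 + 5.3840/(1+0.1347)^2 + 6.3505/(1+0.1347)^3 + 7.4904/(1+0.1347)^4 + 8.8349/(1+0.1347)^5 + 10.4207/(1+0.1347)^6 + 111.8586/(1+0.1347)^6 = 79.0546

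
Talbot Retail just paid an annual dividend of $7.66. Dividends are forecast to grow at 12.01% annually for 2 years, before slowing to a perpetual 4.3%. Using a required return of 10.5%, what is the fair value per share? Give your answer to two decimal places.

$148.04

Two-stage DDM. Project D₁…D_2 at 0.1201, terminal growth 0.043, discount at r = 0.105.
D_1 = 8.5800
D_2 = 9.6104
Terminal value at t=2: TV = D_3/(r−g) = 10.0237/(0.105−0.043) = 161.6721
P₀ = 8.5800/(1+0.105)^1 + 9.6104/(1+0.105)^2 + 161.6721/(1+0.105)^2 = 148.0423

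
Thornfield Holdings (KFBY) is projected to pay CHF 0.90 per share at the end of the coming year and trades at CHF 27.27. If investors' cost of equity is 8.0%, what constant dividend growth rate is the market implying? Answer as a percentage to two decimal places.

4.70%

From P₀ = D₁/(r − g), the implied growth is g = r − D₁/P₀.
g = 0.08 − 0.90/27.27 = 0.08 − 0.03300 = 0.04700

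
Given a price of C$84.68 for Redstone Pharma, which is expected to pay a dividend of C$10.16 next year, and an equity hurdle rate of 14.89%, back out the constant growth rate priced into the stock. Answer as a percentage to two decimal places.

From P₀ = D₁/(r − g), the implied growth is g = r − D₁/P₀.
g = 0.1489 − 10.16/84.68 = 0.1489 − 0.11998 = 0.02892

2.89%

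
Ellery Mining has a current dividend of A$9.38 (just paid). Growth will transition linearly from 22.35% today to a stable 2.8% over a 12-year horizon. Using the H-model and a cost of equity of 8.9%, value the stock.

A$338.45

H-model: P₀ = D₀[(1+g_L) + H(g_S−g_L)]/(r−g_L), with H = 12/2 = 6.
P₀ = 9.38 × [(1+0.028) + 6×(0.2235−0.028)] / (0.089−0.028)
   = 9.38 × 2.2010 / 0.061 = 338.4489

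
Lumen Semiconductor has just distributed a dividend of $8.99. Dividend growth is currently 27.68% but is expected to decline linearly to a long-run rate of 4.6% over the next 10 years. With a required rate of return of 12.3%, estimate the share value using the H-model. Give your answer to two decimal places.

$256.86

H-model: P₀ = D₀[(1+g_L) + H(g_S−g_L)]/(r−g_L), with H = 10/2 = 5.
P₀ = 8.99 × [(1+0.046) + 5×(0.2768−0.046)] / (0.123−0.046)
   = 8.99 × 2.2000 / 0.077 = 256.8571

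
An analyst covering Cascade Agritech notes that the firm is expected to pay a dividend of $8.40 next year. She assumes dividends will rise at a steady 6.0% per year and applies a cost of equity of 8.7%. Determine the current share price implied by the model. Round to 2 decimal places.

$311.11

Gordon growth model: P₀ = D₁/(r − g), with D₁ = 8.40 given directly.
P₀ = 8.4000 / (0.087 − 0.06) = 8.4000 / 0.027 = 311.1111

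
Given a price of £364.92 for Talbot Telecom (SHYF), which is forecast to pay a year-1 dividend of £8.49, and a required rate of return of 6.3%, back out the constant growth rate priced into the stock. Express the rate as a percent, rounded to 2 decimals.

From P₀ = D₁/(r − g), the implied growth is g = r − D₁/P₀.
g = 0.063 − 8.49/364.92 = 0.063 − 0.02327 = 0.03973

3.97%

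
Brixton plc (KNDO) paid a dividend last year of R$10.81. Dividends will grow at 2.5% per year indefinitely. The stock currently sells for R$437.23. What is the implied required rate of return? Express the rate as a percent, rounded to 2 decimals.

5.03%

Rearranging the constant-growth DDM: r = D₁/P₀ + g.
D₁ = 10.81 × (1 + 0.025) = 11.0802.
r = 11.0802 / 437.23 + 0.025 = 0.02534 + 0.025 = 0.05034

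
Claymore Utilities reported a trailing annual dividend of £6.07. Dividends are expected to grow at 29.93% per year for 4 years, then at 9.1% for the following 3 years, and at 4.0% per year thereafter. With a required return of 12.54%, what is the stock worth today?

Three-stage DDM. Project D₁…D_7; terminal Gordon value at t=7 with g = 0.04; discount at r = 0.1254.
D_1 = 7.8868
D_2 = 10.2473
D_3 = 13.3143
D_4 = 17.2992
D_5 = 18.8734
D_6 = 20.5909
D_7 = 22.4647
TV_7 = 23.3633/(0.1254−0.04) = 273.5748
P₀ = Σ Dₜ/(1+r)ᵗ + TV_7/(1+r)^7 = 185.2940

£185.29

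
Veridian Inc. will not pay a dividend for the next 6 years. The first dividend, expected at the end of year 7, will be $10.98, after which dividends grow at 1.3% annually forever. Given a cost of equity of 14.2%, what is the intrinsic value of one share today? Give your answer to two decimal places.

$38.37

Deferred-dividend DDM. At t=6 the remaining stream is a growing perpetuity with first payment D_7 = 10.98.
V_6 = D_7/(r−g) = 10.98/(0.142−0.013) = 85.1163
P₀ = V_6/(1+r)^6 = 85.1163/(1+0.142)^6 = 38.3721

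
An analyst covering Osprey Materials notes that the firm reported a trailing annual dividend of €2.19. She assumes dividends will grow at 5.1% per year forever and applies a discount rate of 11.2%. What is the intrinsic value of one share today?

€37.73

Gordon growth model: P₀ = D₁/(r − g). D₁ = 2.19 × (1 + 0.051) = 2.3017.
P₀ = 2.3017 / (0.112 − 0.051) = 2.3017 / 0.061 = 37.7326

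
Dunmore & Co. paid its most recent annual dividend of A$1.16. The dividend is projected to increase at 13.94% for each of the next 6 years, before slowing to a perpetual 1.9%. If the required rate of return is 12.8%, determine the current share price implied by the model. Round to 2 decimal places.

Two-stage DDM. Project D₁…D_6 at 0.1394, terminal growth 0.019, discount at r = 0.128.
D_1 = 1.3217
D_2 = 1.5059
D_3 = 1.7159
D_4 = 1.9551
D_5 = 2.2276
D_6 = 2.5381
Terminal value at t=6: TV = D_7/(r−g) = 2.5864/(0.128−0.019) = 23.7281
P₀ = 1.3217/(1+0.128)^1 + 1.5059/(1+0.128)^2 + 1.7159/(1+0.128)^3 + 1.9551/(1+0.128)^4 + 2.2276/(1+0.128)^5 + 2.5381/(1+0.128)^6 + 23.7281/(1+0.128)^6 = 18.7292

A$18.73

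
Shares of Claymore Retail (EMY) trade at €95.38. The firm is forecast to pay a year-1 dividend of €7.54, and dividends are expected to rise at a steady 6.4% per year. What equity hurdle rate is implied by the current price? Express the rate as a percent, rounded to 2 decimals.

Rearranging the constant-growth DDM: r = D₁/P₀ + g.
r = 7.5400 / 95.38 + 0.064 = 0.07905 + 0.064 = 0.14305

14.31%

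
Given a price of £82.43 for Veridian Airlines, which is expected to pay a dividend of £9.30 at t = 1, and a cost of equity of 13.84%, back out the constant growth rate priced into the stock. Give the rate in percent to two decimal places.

2.56%

From P₀ = D₁/(r − g), the implied growth is g = r − D₁/P₀.
g = 0.1384 − 9.30/82.43 = 0.1384 − 0.11282 = 0.02558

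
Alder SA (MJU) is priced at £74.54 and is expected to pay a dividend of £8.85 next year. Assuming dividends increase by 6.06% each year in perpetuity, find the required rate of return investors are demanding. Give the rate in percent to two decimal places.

17.93%

Rearranging the constant-growth DDM: r = D₁/P₀ + g.
r = 8.8500 / 74.54 + 0.0606 = 0.11873 + 0.0606 = 0.17933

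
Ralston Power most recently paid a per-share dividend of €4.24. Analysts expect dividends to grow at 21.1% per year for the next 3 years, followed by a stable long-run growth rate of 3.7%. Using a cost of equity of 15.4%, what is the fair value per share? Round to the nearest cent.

€57.45

Two-stage DDM. Project D₁…D_3 at 0.211, terminal growth 0.037, discount at r = 0.154.
D_1 = 5.1346
D_2 = 6.2180
D_3 = 7.5301
Terminal value at t=3: TV = D_4/(r−g) = 7.8087/(0.154−0.037) = 66.7408
P₀ = 5.1346/(1+0.154)^1 + 6.2180/(1+0.154)^2 + 7.5301/(1+0.154)^3 + 66.7408/(1+0.154)^3 = 57.4468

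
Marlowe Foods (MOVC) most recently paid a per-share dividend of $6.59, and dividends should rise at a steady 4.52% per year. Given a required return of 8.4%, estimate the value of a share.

$177.52

Gordon growth model: P₀ = D₁/(r − g). D₁ = 6.59 × (1 + 0.0452) = 6.8879.
P₀ = 6.8879 / (0.084 − 0.0452) = 6.8879 / 0.0388 = 177.5224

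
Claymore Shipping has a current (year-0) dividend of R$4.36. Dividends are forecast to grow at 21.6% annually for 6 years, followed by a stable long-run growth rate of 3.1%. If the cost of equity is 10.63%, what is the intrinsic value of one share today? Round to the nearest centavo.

Two-stage DDM. Project D₁…D_6 at 0.216, terminal growth 0.031, discount at r = 0.1063.
D_1 = 5.3018
D_2 = 6.4469
D_3 = 7.8395
D_4 = 9.5328
D_5 = 11.5919
D_6 = 14.0957
Terminal value at t=6: TV = D_7/(r−g) = 14.5327/(0.1063−0.031) = 192.9975
P₀ = 5.3018/(1+0.1063)^1 + 6.4469/(1+0.1063)^2 + 7.8395/(1+0.1063)^3 + 9.5328/(1+0.1063)^4 + 11.5919/(1+0.1063)^5 + 14.0957/(1+0.1063)^6 + 192.9975/(1+0.1063)^6 = 142.1697

R$142.17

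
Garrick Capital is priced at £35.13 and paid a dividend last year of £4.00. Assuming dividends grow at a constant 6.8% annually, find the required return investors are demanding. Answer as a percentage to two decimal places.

Rearranging the constant-growth DDM: r = D₁/P₀ + g.
D₁ = 4.00 × (1 + 0.068) = 4.2720.
r = 4.2720 / 35.13 + 0.068 = 0.12161 + 0.068 = 0.18961

18.96%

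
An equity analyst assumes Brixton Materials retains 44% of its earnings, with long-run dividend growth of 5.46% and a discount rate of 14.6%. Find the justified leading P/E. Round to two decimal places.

6.13

Payout ratio b = 1 − 0.44 = 0.56.
Justified leading P/E = b/(r−g) = 0.56/(0.146−0.0546) = 6.1269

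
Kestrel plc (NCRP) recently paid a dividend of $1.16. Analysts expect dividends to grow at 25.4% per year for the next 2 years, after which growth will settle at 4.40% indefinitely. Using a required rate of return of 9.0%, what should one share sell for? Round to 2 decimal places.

$37.72

Two-stage DDM. Project D₁…D_2 at 0.254, terminal growth 0.044, discount at r = 0.09.
D_1 = 1.4546
D_2 = 1.8241
Terminal value at t=2: TV = D_3/(r−g) = 1.9044/(0.09−0.044) = 41.3996
P₀ = 1.4546/(1+0.09)^1 + 1.8241/(1+0.09)^2 + 41.3996/(1+0.09)^2 = 37.7150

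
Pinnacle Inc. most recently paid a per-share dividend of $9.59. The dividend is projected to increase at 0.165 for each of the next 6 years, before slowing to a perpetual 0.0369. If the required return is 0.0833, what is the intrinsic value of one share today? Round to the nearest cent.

Two-stage DDM. Project D₁…D_6 at 0.165, terminal growth 0.0369, discount at r = 0.0833.
D_1 = 11.1723
D_2 = 13.0158
D_3 = 15.1634
D_4 = 17.6654
D_5 = 20.5801
D_6 = 23.9759
Terminal value at t=6: TV = D_7/(r−g) = 24.8606/(0.0833−0.0369) = 535.7881
P₀ = 11.1723/(1+0.0833)^1 + 13.0158/(1+0.0833)^2 + 15.1634/(1+0.0833)^3 + 17.6654/(1+0.0833)^4 + 20.5801/(1+0.0833)^5 + 23.9759/(1+0.0833)^6 + 535.7881/(1+0.0833)^6 = 406.3012

$406.30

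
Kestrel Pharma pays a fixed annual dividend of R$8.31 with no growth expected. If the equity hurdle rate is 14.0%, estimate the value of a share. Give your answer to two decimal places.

Zero-growth DDM (perpetuity): P₀ = D/r = 8.31 / 0.14 = 59.3571

R$59.36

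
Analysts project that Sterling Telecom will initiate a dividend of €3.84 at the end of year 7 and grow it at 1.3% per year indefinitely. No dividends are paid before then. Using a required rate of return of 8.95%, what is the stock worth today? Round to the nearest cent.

€30.01

Deferred-dividend DDM. At t=6 the remaining stream is a growing perpetuity with first payment D_7 = 3.84.
V_6 = D_7/(r−g) = 3.84/(0.0895−0.013) = 50.1961
P₀ = V_6/(1+r)^6 = 50.1961/(1+0.0895)^6 = 30.0128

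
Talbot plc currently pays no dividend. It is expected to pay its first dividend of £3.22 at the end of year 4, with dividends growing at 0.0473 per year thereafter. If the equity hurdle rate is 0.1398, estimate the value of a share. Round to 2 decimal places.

£23.51

Deferred-dividend DDM. At t=3 the remaining stream is a growing perpetuity with first payment D_4 = 3.22.
V_3 = D_4/(r−g) = 3.22/(0.1398−0.0473) = 34.8108
P₀ = V_3/(1+r)^3 = 34.8108/(1+0.1398)^3 = 23.5087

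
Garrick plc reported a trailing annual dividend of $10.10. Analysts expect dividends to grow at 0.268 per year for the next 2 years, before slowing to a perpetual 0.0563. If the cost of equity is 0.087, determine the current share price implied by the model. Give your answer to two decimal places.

$498.40

Two-stage DDM. Project D₁…D_2 at 0.268, terminal growth 0.0563, discount at r = 0.087.
D_1 = 12.8068
D_2 = 16.2390
Terminal value at t=2: TV = D_3/(r−g) = 17.1533/(0.087−0.0563) = 558.7387
P₀ = 12.8068/(1+0.087)^1 + 16.2390/(1+0.087)^2 + 558.7387/(1+0.087)^2 = 498.4040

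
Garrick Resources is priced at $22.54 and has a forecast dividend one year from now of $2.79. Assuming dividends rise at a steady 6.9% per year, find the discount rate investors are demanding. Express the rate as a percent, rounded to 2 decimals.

Rearranging the constant-growth DDM: r = D₁/P₀ + g.
r = 2.7900 / 22.54 + 0.069 = 0.12378 + 0.069 = 0.19278

19.28%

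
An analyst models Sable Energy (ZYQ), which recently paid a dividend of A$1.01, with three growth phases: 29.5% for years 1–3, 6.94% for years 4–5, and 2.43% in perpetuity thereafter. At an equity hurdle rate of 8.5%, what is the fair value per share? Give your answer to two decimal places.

Three-stage DDM. Project D₁…D_5; terminal Gordon value at t=5 with g = 0.0243; discount at r = 0.085.
D_1 = 1.3079
D_2 = 1.6938
D_3 = 2.1935
D_4 = 2.3457
D_5 = 2.5085
TV_5 = 2.5694/(0.085−0.0243) = 42.3301
P₀ = Σ Dₜ/(1+r)ᵗ + TV_5/(1+r)^5 = 35.8739

A$35.87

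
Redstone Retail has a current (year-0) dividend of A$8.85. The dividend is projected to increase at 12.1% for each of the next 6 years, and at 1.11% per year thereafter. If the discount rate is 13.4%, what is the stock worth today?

A$118.95

Two-stage DDM. Project D₁…D_6 at 0.121, terminal growth 0.0111, discount at r = 0.134.
D_1 = 9.9208
D_2 = 11.1213
D_3 = 12.4669
D_4 = 13.9754
D_5 = 15.6665
D_6 = 17.5621
Terminal value at t=6: TV = D_7/(r−g) = 17.7571/(0.134−0.0111) = 144.4838
P₀ = 9.9208/(1+0.134)^1 + 11.1213/(1+0.134)^2 + 12.4669/(1+0.134)^3 + 13.9754/(1+0.134)^4 + 15.6665/(1+0.134)^5 + 17.5621/(1+0.134)^6 + 144.4838/(1+0.134)^6 = 118.9521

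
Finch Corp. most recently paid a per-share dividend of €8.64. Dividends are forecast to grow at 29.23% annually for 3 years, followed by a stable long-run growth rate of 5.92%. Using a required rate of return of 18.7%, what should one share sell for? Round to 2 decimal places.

€123.20

Two-stage DDM. Project D₁…D_3 at 0.2923, terminal growth 0.0592, discount at r = 0.187.
D_1 = 11.1655
D_2 = 14.4291
D_3 = 18.6468
Terminal value at t=3: TV = D_4/(r−g) = 19.7507/(0.187−0.0592) = 154.5436
P₀ = 11.1655/(1+0.187)^1 + 14.4291/(1+0.187)^2 + 18.6468/(1+0.187)^3 + 154.5436/(1+0.187)^3 = 123.2025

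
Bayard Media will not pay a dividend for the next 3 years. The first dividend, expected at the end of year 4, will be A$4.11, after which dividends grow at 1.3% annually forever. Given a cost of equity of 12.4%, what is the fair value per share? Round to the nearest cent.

Deferred-dividend DDM. At t=3 the remaining stream is a growing perpetuity with first payment D_4 = 4.11.
V_3 = D_4/(r−g) = 4.11/(0.124−0.013) = 37.0270
P₀ = V_3/(1+r)^3 = 37.0270/(1+0.124)^3 = 26.0747

A$26.07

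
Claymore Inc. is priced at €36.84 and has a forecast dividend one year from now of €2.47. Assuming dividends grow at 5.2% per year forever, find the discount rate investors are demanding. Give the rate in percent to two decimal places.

Rearranging the constant-growth DDM: r = D₁/P₀ + g.
r = 2.4700 / 36.84 + 0.052 = 0.06705 + 0.052 = 0.11905

11.90%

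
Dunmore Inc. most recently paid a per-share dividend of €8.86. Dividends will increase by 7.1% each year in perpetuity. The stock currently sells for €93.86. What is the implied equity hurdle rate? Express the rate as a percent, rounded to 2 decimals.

17.21%

Rearranging the constant-growth DDM: r = D₁/P₀ + g.
D₁ = 8.86 × (1 + 0.071) = 9.4891.
r = 9.4891 / 93.86 + 0.071 = 0.10110 + 0.071 = 0.17210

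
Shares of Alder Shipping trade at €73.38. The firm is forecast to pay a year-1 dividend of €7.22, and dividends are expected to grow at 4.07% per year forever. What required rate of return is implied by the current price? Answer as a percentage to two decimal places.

13.91%

Rearranging the constant-growth DDM: r = D₁/P₀ + g.
r = 7.2200 / 73.38 + 0.0407 = 0.09839 + 0.0407 = 0.13909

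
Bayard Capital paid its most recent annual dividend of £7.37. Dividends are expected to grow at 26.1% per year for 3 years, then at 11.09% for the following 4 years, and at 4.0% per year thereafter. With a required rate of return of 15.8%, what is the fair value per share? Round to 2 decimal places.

Three-stage DDM. Project D₁…D_7; terminal Gordon value at t=7 with g = 0.04; discount at r = 0.158.
D_1 = 9.2936
D_2 = 11.7192
D_3 = 14.7779
D_4 = 16.4168
D_5 = 18.2374
D_6 = 20.2599
D_7 = 22.5067
TV_7 = 23.4070/(0.158−0.04) = 198.3645
P₀ = Σ Dₜ/(1+r)ᵗ + TV_7/(1+r)^7 = 131.6721

£131.67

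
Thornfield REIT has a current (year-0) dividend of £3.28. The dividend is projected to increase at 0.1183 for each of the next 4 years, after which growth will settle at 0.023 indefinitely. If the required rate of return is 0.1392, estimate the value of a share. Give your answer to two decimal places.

Two-stage DDM. Project D₁…D_4 at 0.1183, terminal growth 0.023, discount at r = 0.1392.
D_1 = 3.6680
D_2 = 4.1020
D_3 = 4.5872
D_4 = 5.1299
Terminal value at t=4: TV = D_5/(r−g) = 5.2479/(0.1392−0.023) = 45.1624
P₀ = 3.6680/(1+0.1392)^1 + 4.1020/(1+0.1392)^2 + 4.5872/(1+0.1392)^3 + 5.1299/(1+0.1392)^4 + 45.1624/(1+0.1392)^4 = 39.3441

£39.34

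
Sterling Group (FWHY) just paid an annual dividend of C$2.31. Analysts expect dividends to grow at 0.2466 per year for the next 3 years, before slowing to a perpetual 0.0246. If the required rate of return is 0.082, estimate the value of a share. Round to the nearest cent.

Two-stage DDM. Project D₁…D_3 at 0.2466, terminal growth 0.0246, discount at r = 0.082.
D_1 = 2.8796
D_2 = 3.5898
D_3 = 4.4750
Terminal value at t=3: TV = D_4/(r−g) = 4.5851/(0.082−0.0246) = 79.8796
P₀ = 2.8796/(1+0.082)^1 + 3.5898/(1+0.082)^2 + 4.4750/(1+0.082)^3 + 79.8796/(1+0.082)^3 = 72.3204

C$72.32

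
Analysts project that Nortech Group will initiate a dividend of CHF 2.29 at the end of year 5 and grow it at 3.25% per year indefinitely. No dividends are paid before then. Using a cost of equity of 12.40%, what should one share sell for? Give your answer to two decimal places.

CHF 15.68

Deferred-dividend DDM. At t=4 the remaining stream is a growing perpetuity with first payment D_5 = 2.29.
V_4 = D_5/(r−g) = 2.29/(0.124−0.0325) = 25.0273
P₀ = V_4/(1+r)^4 = 25.0273/(1+0.124)^4 = 15.6801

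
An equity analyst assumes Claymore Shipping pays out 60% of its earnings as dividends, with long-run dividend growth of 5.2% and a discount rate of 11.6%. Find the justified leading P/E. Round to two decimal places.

9.38

Justified leading P/E = b/(r−g) = 0.60/(0.116−0.052) = 9.3750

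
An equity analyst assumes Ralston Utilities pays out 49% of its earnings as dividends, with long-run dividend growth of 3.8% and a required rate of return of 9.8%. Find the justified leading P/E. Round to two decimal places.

8.17

Justified leading P/E = b/(r−g) = 0.49/(0.098−0.038) = 8.1667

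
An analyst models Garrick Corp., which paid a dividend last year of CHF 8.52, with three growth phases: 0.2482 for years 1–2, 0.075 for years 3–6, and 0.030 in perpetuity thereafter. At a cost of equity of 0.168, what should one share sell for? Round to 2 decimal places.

CHF 102.71

Three-stage DDM. Project D₁…D_6; terminal Gordon value at t=6 with g = 0.03; discount at r = 0.168.
D_1 = 10.6347
D_2 = 13.2742
D_3 = 14.2698
D_4 = 15.3400
D_5 = 16.4905
D_6 = 17.7273
TV_6 = 18.2591/(0.168−0.03) = 132.3122
P₀ = Σ Dₜ/(1+r)ᵗ + TV_6/(1+r)^6 = 102.7139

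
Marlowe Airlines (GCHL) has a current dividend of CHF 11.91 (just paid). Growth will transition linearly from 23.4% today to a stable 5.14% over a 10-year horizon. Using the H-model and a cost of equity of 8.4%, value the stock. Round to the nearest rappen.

H-model: P₀ = D₀[(1+g_L) + H(g_S−g_L)]/(r−g_L), with H = 10/2 = 5.
P₀ = 11.91 × [(1+0.0514) + 5×(0.234−0.0514)] / (0.084−0.0514)
   = 11.91 × 1.9644 / 0.0326 = 717.6688

CHF 717.67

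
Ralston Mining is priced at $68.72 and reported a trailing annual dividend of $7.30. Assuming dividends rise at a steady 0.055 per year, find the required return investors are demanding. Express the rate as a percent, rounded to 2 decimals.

16.71%

Rearranging the constant-growth DDM: r = D₁/P₀ + g.
D₁ = 7.30 × (1 + 0.055) = 7.7015.
r = 7.7015 / 68.72 + 0.055 = 0.11207 + 0.055 = 0.16707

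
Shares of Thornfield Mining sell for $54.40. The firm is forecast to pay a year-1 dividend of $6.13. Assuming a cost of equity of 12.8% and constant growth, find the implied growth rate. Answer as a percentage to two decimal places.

From P₀ = D₁/(r − g), the implied growth is g = r − D₁/P₀.
g = 0.128 − 6.13/54.40 = 0.128 − 0.11268 = 0.01532

1.53%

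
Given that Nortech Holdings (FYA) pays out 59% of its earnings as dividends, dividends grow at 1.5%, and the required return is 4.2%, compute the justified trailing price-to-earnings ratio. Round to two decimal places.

22.18

Justified trailing P/E = b(1+g)/(r−g) = 0.59×(1+0.015)/(0.042−0.015) = 22.1796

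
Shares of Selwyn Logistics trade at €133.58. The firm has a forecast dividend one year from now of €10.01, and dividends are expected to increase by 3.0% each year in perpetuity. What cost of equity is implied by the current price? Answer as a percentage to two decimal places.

10.49%

Rearranging the constant-growth DDM: r = D₁/P₀ + g.
r = 10.0100 / 133.58 + 0.03 = 0.07494 + 0.03 = 0.10494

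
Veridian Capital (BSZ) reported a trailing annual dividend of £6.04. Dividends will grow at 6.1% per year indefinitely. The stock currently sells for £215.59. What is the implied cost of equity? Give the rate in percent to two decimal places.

Rearranging the constant-growth DDM: r = D₁/P₀ + g.
D₁ = 6.04 × (1 + 0.061) = 6.4084.
r = 6.4084 / 215.59 + 0.061 = 0.02973 + 0.061 = 0.09073

9.07%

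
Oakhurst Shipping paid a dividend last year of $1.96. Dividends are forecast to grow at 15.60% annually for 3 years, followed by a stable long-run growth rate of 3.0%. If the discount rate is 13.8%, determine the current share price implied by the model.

Two-stage DDM. Project D₁…D_3 at 0.156, terminal growth 0.03, discount at r = 0.138.
D_1 = 2.2658
D_2 = 2.6192
D_3 = 3.0278
Terminal value at t=3: TV = D_4/(r−g) = 3.1187/(0.138−0.03) = 28.8764
P₀ = 2.2658/(1+0.138)^1 + 2.6192/(1+0.138)^2 + 3.0278/(1+0.138)^3 + 28.8764/(1+0.138)^3 = 25.6617

$25.66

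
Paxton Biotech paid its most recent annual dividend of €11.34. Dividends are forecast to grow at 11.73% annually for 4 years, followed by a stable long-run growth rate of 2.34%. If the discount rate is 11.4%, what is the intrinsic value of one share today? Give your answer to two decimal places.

€175.32

Two-stage DDM. Project D₁…D_4 at 0.1173, terminal growth 0.0234, discount at r = 0.114.
D_1 = 12.6702
D_2 = 14.1564
D_3 = 15.8169
D_4 = 17.6723
Terminal value at t=4: TV = D_5/(r−g) = 18.0858/(0.114−0.0234) = 199.6225
P₀ = 12.6702/(1+0.114)^1 + 14.1564/(1+0.114)^2 + 15.8169/(1+0.114)^3 + 17.6723/(1+0.114)^4 + 199.6225/(1+0.114)^4 = 175.3159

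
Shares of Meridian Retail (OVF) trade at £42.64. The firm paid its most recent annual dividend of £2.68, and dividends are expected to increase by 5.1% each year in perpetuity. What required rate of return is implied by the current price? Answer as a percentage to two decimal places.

Rearranging the constant-growth DDM: r = D₁/P₀ + g.
D₁ = 2.68 × (1 + 0.051) = 2.8167.
r = 2.8167 / 42.64 + 0.051 = 0.06606 + 0.051 = 0.11706

11.71%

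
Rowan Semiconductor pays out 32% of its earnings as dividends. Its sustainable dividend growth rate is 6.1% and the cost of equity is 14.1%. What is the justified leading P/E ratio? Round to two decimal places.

4.00

Justified leading P/E = b/(r−g) = 0.32/(0.141−0.061) = 4.0000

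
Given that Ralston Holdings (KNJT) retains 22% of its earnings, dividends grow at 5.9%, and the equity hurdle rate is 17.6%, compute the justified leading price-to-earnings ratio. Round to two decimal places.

Payout ratio b = 1 − 0.22 = 0.78.
Justified leading P/E = b/(r−g) = 0.78/(0.176−0.059) = 6.6667

6.67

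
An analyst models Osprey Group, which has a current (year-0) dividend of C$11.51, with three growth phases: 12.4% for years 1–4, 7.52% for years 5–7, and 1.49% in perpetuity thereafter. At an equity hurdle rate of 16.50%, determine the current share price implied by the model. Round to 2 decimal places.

Three-stage DDM. Project D₁…D_7; terminal Gordon value at t=7 with g = 0.0149; discount at r = 0.165.
D_1 = 12.9372
D_2 = 14.5415
D_3 = 16.3446
D_4 = 18.3713
D_5 = 19.7529
D_6 = 21.2383
D_7 = 22.8354
TV_7 = 23.1756/(0.165−0.0149) = 154.4013
P₀ = Σ Dₜ/(1+r)ᵗ + TV_7/(1+r)^7 = 120.6805

C$120.68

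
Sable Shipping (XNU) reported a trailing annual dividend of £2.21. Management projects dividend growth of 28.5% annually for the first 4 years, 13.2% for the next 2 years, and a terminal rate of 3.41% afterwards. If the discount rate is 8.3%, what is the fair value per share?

£124.37

Three-stage DDM. Project D₁…D_6; terminal Gordon value at t=6 with g = 0.0341; discount at r = 0.083.
D_1 = 2.8398
D_2 = 3.6492
D_3 = 4.6892
D_4 = 6.0257
D_5 = 6.8210
D_6 = 7.7214
TV_6 = 7.9847/(0.083−0.0341) = 163.2869
P₀ = Σ Dₜ/(1+r)ᵗ + TV_6/(1+r)^6 = 124.3691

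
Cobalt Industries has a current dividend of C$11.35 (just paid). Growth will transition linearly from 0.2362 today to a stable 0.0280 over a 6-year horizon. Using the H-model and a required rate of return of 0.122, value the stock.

H-model: P₀ = D₀[(1+g_L) + H(g_S−g_L)]/(r−g_L), with H = 6/2 = 3.
P₀ = 11.35 × [(1+0.028) + 3×(0.2362−0.028)] / (0.122−0.028)
   = 11.35 × 1.6526 / 0.094 = 199.5427

C$199.54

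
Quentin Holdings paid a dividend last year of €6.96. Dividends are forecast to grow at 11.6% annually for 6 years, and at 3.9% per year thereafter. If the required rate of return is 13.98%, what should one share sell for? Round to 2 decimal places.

€102.02

Two-stage DDM. Project D₁…D_6 at 0.116, terminal growth 0.039, discount at r = 0.1398.
D_1 = 7.7674
D_2 = 8.6684
D_3 = 9.6739
D_4 = 10.7961
D_5 = 12.0484
D_6 = 13.4460
Terminal value at t=6: TV = D_7/(r−g) = 13.9704/(0.1398−0.039) = 138.5956
P₀ = 7.7674/(1+0.1398)^1 + 8.6684/(1+0.1398)^2 + 9.6739/(1+0.1398)^3 + 10.7961/(1+0.1398)^4 + 12.0484/(1+0.1398)^5 + 13.4460/(1+0.1398)^6 + 138.5956/(1+0.1398)^6 = 102.0209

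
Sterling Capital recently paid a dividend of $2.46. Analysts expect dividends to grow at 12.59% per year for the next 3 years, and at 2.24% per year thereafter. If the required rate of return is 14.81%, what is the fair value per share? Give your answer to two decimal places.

$25.97

Two-stage DDM. Project D₁…D_3 at 0.1259, terminal growth 0.0224, discount at r = 0.1481.
D_1 = 2.7697
D_2 = 3.1184
D_3 = 3.5110
Terminal value at t=3: TV = D_4/(r−g) = 3.5897/(0.1481−0.0224) = 28.5575
P₀ = 2.7697/(1+0.1481)^1 + 3.1184/(1+0.1481)^2 + 3.5110/(1+0.1481)^3 + 28.5575/(1+0.1481)^3 = 25.9687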